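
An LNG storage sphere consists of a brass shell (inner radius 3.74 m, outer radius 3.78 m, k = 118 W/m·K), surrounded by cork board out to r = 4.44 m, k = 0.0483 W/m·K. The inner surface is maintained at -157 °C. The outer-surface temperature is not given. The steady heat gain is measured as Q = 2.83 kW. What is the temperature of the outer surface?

T_out = 26.4 °C

Series resistances:
  R_brass = (1/3.74 − 1/3.78)/(4πk) = 0.002829/(4π·118) = 1.908×10^-6 K/W
  R_cork board = (1/3.78 − 1/4.44)/(4πk) = 0.03933/(4π·0.0483) = 0.06479 K/W
ΣR = 0.06479 K/W
ΔT = Q·ΣR = 2830 × 0.06479 = 183.4 K
Heat flows inward, so T_out = T_in + ΔT = -157 + 183.4 = 26.4 °C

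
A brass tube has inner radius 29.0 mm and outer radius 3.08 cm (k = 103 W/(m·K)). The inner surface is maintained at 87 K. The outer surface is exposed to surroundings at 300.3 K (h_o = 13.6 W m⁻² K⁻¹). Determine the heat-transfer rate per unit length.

Resistance network (inner→outer):
  R'_brass = ln(0.0308/0.0290)/(2πk) = 0.06022/(2π·103) = 9.305×10^-5 m·K/W
  R'_conv,out = 1/(2πr h) = 1/(2π·0.0308·13.6) = 0.3800 m·K/W
ΣR = 9.305×10^-5 + 0.3800 = 0.3801 m·K/W
Q' = ΔT/ΣR = (87 K − 300.3 K)/0.3801 = -561 W/m
(Negative Q' ⇒ heat flows inward; heat gain = 561 W/m.)

Q' = 561 W/m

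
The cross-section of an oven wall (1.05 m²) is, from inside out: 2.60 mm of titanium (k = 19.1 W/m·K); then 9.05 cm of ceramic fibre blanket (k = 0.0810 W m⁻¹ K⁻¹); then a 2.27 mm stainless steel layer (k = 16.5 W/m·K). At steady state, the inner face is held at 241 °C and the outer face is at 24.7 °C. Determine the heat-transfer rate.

Resistance network (inner→outer):
  R_titanium = L/(kA) = 0.00260/(19.1·1.05) = 1.296×10^-4 K/W
  R_ceramic fibre blanket = L/(kA) = 0.0905/(0.0810·1.05) = 1.064 K/W
  R_stainless steel = L/(kA) = 0.00227/(16.5·1.05) = 1.310×10^-4 K/W
ΣR = 1.296×10^-4 + 1.064 + 1.310×10^-4 = 1.064 K/W
Q = ΔT/ΣR = (241 °C − 24.7 °C)/1.064 = 203 W

Q = 203 W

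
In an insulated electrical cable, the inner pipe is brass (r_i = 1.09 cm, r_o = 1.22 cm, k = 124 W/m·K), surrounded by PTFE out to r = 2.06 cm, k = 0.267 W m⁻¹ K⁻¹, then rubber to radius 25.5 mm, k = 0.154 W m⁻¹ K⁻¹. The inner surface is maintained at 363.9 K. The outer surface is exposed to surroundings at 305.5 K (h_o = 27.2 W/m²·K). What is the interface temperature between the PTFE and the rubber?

Resistance network (inner→outer):
  R'_brass = ln(0.0122/0.0109)/(2πk) = 0.1127/(2π·124) = 1.446×10^-4 m·K/W
  R'_PTFE = ln(0.0206/0.0122)/(2πk) = 0.5239/(2π·0.267) = 0.3123 m·K/W
  R'_rubber = ln(0.0255/0.0206)/(2πk) = 0.2134/(2π·0.154) = 0.2205 m·K/W
  R'_conv,out = 1/(2πr h) = 1/(2π·0.0255·27.2) = 0.2295 m·K/W
ΣR = 1.446×10^-4 + 0.3123 + 0.2205 + 0.2295 = 0.7624 m·K/W
Q' = ΔT/ΣR = (363.9 K − 305.5 K)/0.7624 = 76.60 W/m
From the inner boundary to the PTFE/rubber interface, ΣR_partial = 0.3124 m·K/W.
T_interface = T_in − Q'·ΣR_partial = 363.9 K − (76.60)(0.3124) = 340.0 K

T = 340.0 K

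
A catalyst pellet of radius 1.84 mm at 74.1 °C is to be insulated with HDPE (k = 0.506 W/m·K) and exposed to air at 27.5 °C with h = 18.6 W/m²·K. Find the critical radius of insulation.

r_cr = 5.44 cm

For a sphere, r_cr = 2k_ins/h = 2·0.506/18.6 = 0.0544 m = 5.44 cm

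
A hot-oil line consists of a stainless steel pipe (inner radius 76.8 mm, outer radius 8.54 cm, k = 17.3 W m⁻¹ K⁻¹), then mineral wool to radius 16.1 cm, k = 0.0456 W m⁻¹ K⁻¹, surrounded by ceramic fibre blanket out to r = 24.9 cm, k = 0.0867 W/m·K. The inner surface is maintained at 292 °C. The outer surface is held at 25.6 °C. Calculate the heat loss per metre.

Series thermal resistances, inner to outer:
  R'_stainless steel = ln(0.0854/0.0768)/(2πk) = 0.1061/(2π·17.3) = 9.765×10^-4 m·K/W
  R'_mineral wool = ln(0.161/0.0854)/(2πk) = 0.6341/(2π·0.0456) = 2.213 m·K/W
  R'_ceramic fibre blanket = ln(0.249/0.161)/(2πk) = 0.4360/(2π·0.0867) = 0.8005 m·K/W
ΣR = 9.765×10^-4 + 2.213 + 0.8005 = 3.014 m·K/W
Q' = ΔT/ΣR = (292 °C − 25.6 °C)/3.014 = 88.4 W/m

Q' = 88.4 W/m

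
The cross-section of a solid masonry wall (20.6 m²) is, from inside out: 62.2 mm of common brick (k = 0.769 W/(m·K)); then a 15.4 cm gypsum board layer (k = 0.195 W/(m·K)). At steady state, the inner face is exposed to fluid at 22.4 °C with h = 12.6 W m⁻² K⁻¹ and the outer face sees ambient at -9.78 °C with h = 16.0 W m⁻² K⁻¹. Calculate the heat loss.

Q = 655 W

Treat each layer as a resistance in series:
  R_conv,in = 1/(hA) = 1/(12.6·20.6) = 0.003853 K/W
  R_common brick = L/(kA) = 0.0622/(0.769·20.6) = 0.003926 K/W
  R_gypsum board = L/(kA) = 0.154/(0.195·20.6) = 0.03834 K/W
  R_conv,out = 1/(hA) = 1/(16.0·20.6) = 0.003034 K/W
ΣR = 0.003853 + 0.003926 + 0.03834 + 0.003034 = 0.04915 K/W
Q = ΔT/ΣR = (22.4 °C − -9.78 °C)/0.04915 = 655 W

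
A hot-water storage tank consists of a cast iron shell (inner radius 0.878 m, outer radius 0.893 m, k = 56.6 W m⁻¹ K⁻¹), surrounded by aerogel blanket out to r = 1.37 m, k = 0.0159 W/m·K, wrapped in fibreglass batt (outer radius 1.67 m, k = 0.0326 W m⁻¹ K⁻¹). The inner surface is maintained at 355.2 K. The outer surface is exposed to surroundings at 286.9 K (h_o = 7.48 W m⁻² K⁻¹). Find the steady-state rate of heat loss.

Q = 30.0 W

Treat each layer as a resistance in series:
  R_cast iron = (1/0.878 − 1/0.893)/(4πk) = 0.01913/(4π·56.6) = 2.690×10^-5 K/W
  R_aerogel blanket = (1/0.893 − 1/1.37)/(4πk) = 0.3899/(4π·0.0159) = 1.951 K/W
  R_fibreglass batt = (1/1.37 − 1/1.67)/(4πk) = 0.1311/(4π·0.0326) = 0.3201 K/W
  R_conv,out = 1/(4πr²h) = 1/(4π·1.67²·7.48) = 0.003815 K/W
ΣR = 2.690×10^-5 + 1.951 + 0.3201 + 0.003815 = 2.275 K/W
Q = ΔT/ΣR = (355.2 K − 286.9 K)/2.275 = 30.0 W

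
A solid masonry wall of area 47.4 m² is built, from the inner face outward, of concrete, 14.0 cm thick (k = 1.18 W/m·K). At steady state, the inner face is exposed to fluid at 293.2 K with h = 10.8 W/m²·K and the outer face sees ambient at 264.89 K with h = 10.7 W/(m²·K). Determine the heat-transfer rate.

Q = 4.40 kW

Series thermal resistances, inner to outer:
  R_conv,in = 1/(hA) = 1/(10.8·47.4) = 0.001953 K/W
  R_concrete = L/(kA) = 0.140/(1.18·47.4) = 0.002503 K/W
  R_conv,out = 1/(hA) = 1/(10.7·47.4) = 0.001972 K/W
ΣR = 0.001953 + 0.002503 + 0.001972 = 0.006428 K/W
Q = ΔT/ΣR = (293.2 K − 264.89 K)/0.006428 = 4400 W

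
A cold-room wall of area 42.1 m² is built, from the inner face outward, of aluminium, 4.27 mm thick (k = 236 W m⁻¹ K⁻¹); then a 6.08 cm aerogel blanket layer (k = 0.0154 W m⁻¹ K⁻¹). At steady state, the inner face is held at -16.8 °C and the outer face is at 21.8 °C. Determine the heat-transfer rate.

Treat each layer as a resistance in series:
  R_aluminium = L/(kA) = 0.00427/(236·42.1) = 4.298×10^-7 K/W
  R_aerogel blanket = L/(kA) = 0.0608/(0.0154·42.1) = 0.09378 K/W
ΣR = 4.298×10^-7 + 0.09378 = 0.09378 K/W
Q = ΔT/ΣR = (-16.8 °C − 21.8 °C)/0.09378 = -412 W
(Negative Q ⇒ heat flows inward; heat gain = 412 W.)

Q = 412 W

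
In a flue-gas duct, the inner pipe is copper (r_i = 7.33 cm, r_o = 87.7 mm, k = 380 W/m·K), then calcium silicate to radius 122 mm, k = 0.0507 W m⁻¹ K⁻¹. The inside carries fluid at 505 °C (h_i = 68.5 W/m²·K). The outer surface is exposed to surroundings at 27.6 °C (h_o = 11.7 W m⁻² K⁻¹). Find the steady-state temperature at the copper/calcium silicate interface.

Treat each layer as a resistance in series:
  R'_conv,in = 1/(2πr h) = 1/(2π·0.0733·68.5) = 0.03170 m·K/W
  R'_copper = ln(0.0877/0.0733)/(2πk) = 0.1794/(2π·380) = 7.512×10^-5 m·K/W
  R'_calcium silicate = ln(0.122/0.0877)/(2πk) = 0.3301/(2π·0.0507) = 1.036 m·K/W
  R'_conv,out = 1/(2πr h) = 1/(2π·0.122·11.7) = 0.1115 m·K/W
ΣR = 0.03170 + 7.512×10^-5 + 1.036 + 0.1115 = 1.179 m·K/W
Q' = ΔT/ΣR = (505 °C − 27.6 °C)/1.179 = 404.9 W/m
From the inner boundary to the copper/calcium silicate interface, ΣR_partial = 0.03178 m·K/W.
T_interface = T_in − Q'·ΣR_partial = 505 °C − (404.9)(0.03178) = 492 °C

T = 492 °C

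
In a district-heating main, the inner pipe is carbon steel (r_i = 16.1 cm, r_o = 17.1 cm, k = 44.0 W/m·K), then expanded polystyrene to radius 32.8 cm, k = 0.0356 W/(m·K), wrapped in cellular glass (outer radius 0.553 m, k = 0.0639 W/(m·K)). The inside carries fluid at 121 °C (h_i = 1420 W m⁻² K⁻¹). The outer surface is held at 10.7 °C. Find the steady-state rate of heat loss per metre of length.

Q' = 26.2 W/m

Series thermal resistances, inner to outer:
  R'_conv,in = 1/(2πr h) = 1/(2π·0.161·1420) = 6.962×10^-4 m·K/W
  R'_carbon steel = ln(0.171/0.161)/(2πk) = 0.06026/(2π·44.0) = 2.180×10^-4 m·K/W
  R'_expanded polystyrene = ln(0.328/0.171)/(2πk) = 0.6514/(2π·0.0356) = 2.912 m·K/W
  R'_cellular glass = ln(0.553/0.328)/(2πk) = 0.5223/(2π·0.0639) = 1.301 m·K/W
ΣR = 6.962×10^-4 + 2.180×10^-4 + 2.912 + 1.301 = 4.214 m·K/W
Q' = ΔT/ΣR = (121 °C − 10.7 °C)/4.214 = 26.2 W/m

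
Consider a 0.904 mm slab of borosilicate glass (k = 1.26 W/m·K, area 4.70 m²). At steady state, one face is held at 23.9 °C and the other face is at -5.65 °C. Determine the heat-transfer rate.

Q = kA·ΔT/L = 1.26 × 4.70 × |23.9 °C − -5.65 °C| / 9.04×10^-4 = 1.94×10^5 W

Q = 1.94×10^5 W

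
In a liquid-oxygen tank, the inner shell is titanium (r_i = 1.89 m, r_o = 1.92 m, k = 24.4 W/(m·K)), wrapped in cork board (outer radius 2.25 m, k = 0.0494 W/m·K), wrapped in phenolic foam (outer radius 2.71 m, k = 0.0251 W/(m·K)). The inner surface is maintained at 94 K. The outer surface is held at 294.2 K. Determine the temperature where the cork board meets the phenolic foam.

Resistance network (inner→outer):
  R_titanium = (1/1.89 − 1/1.92)/(4πk) = 0.008267/(4π·24.4) = 2.696×10^-5 K/W
  R_cork board = (1/1.92 − 1/2.25)/(4πk) = 0.07639/(4π·0.0494) = 0.1231 K/W
  R_phenolic foam = (1/2.25 − 1/2.71)/(4πk) = 0.07544/(4π·0.0251) = 0.2392 K/W
ΣR = 2.696×10^-5 + 0.1231 + 0.2392 = 0.3623 K/W
Q = ΔT/ΣR = (94 K − 294.2 K)/0.3623 = -552.6 W
From the inner boundary to the cork board/phenolic foam interface, ΣR_partial = 0.1231 K/W.
T_interface = T_in − Q·ΣR_partial = 94 K − (-552.6)(0.1231) = 162 K

T = 162 K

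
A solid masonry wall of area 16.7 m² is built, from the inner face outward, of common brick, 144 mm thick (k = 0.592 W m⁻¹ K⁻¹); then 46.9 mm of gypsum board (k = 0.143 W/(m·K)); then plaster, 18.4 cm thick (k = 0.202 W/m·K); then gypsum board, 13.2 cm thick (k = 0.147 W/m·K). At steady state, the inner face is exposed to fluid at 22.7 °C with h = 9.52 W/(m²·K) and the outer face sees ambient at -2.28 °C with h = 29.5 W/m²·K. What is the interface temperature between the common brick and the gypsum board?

T = 19.2 °C

Treat each layer as a resistance in series:
  R_conv,in = 1/(hA) = 1/(9.52·16.7) = 0.006290 K/W
  R_common brick = L/(kA) = 0.144/(0.592·16.7) = 0.01457 K/W
  R_gypsum board = L/(kA) = 0.0469/(0.143·16.7) = 0.01964 K/W
  R_plaster = L/(kA) = 0.184/(0.202·16.7) = 0.05454 K/W
  R_gypsum board = L/(kA) = 0.132/(0.147·16.7) = 0.05377 K/W
  R_conv,out = 1/(hA) = 1/(29.5·16.7) = 0.002030 K/W
ΣR = 0.006290 + 0.01457 + 0.01964 + 0.05454 + 0.05377 + 0.002030 = 0.1508 K/W
Q = ΔT/ΣR = (22.7 °C − -2.28 °C)/0.1508 = 165.6 W
From the inner boundary to the common brick/gypsum board interface, ΣR_partial = 0.02086 K/W.
T_interface = T_in − Q·ΣR_partial = 22.7 °C − (165.6)(0.02086) = 19.2 °C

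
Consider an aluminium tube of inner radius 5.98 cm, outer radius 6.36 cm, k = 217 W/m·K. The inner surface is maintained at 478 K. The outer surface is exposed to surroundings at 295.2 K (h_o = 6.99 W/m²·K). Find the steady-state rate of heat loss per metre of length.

Q' = 511 W/m

Series thermal resistances, inner to outer:
  R'_aluminium = ln(0.0636/0.0598)/(2πk) = 0.06161/(2π·217) = 4.519×10^-5 m·K/W
  R'_conv,out = 1/(2πr h) = 1/(2π·0.0636·6.99) = 0.3580 m·K/W
ΣR = 4.519×10^-5 + 0.3580 = 0.3580 m·K/W
Q' = ΔT/ΣR = (478 K − 295.2 K)/0.3580 = 511 W/m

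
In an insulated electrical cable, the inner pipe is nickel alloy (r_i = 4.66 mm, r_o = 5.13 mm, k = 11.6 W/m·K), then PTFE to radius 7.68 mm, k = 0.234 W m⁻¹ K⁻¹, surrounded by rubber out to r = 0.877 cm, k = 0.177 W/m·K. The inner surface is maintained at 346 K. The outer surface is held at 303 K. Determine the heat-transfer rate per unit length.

Q' = 109 W/m

Resistance network (inner→outer):
  R'_nickel alloy = ln(0.00513/0.00466)/(2πk) = 0.09609/(2π·11.6) = 0.001318 m·K/W
  R'_PTFE = ln(0.00768/0.00513)/(2πk) = 0.4035/(2π·0.234) = 0.2744 m·K/W
  R'_rubber = ln(0.00877/0.00768)/(2πk) = 0.1327/(2π·0.177) = 0.1193 m·K/W
ΣR = 0.001318 + 0.2744 + 0.1193 = 0.3950 m·K/W
Q' = ΔT/ΣR = (346 K − 303 K)/0.3950 = 109 W/m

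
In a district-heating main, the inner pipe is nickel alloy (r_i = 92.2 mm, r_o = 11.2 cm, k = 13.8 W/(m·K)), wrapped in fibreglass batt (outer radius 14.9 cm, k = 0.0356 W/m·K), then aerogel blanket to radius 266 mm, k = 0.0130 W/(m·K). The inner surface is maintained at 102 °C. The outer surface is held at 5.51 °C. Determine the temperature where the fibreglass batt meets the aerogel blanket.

T = 87.3 °C

Treat each layer as a resistance in series:
  R'_nickel alloy = ln(0.112/0.0922)/(2πk) = 0.1945/(2π·13.8) = 0.002244 m·K/W
  R'_fibreglass batt = ln(0.149/0.112)/(2πk) = 0.2854/(2π·0.0356) = 1.276 m·K/W
  R'_aerogel blanket = ln(0.266/0.149)/(2πk) = 0.5796/(2π·0.0130) = 7.095 m·K/W
ΣR = 0.002244 + 1.276 + 7.095 = 8.373 m·K/W
Q' = ΔT/ΣR = (102 °C − 5.51 °C)/8.373 = 11.52 W/m
From the inner boundary to the fibreglass batt/aerogel blanket interface, ΣR_partial = 1.278 m·K/W.
T_interface = T_in − Q'·ΣR_partial = 102 °C − (11.52)(1.278) = 87.3 °C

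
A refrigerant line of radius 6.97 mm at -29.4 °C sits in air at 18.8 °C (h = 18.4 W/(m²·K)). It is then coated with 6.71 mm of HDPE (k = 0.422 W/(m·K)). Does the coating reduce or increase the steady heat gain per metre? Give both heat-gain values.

increases: 38.8 → 54.4 W/m

Critical radius for a cylinder: r_cr = k/h = 0.0229 m = 2.29 cm.
Outer radius after coating: r₂ = 0.00697 + 0.00671 = 0.01368 m.
Since r₁ < r_cr and r₂ ≤ r_cr, the coating moves toward the maximum at r_cr — heat gain rises.
Bare: R = 1/(2πr₁h) = 1.241 m·K/W; Q = 48.2/1.241 = 38.8 W/m.
Coated: R = R_cond + R_conv = 0.8866 m·K/W; Q = 48.2/0.8866 = 54.4 W/m.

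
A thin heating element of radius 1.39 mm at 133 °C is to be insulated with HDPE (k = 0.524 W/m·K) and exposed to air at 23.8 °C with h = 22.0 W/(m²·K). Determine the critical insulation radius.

For a cylinder, r_cr = k_ins/h = 0.524/22.0 = 0.0238 m = 2.38 cm

r_cr = 2.38 cm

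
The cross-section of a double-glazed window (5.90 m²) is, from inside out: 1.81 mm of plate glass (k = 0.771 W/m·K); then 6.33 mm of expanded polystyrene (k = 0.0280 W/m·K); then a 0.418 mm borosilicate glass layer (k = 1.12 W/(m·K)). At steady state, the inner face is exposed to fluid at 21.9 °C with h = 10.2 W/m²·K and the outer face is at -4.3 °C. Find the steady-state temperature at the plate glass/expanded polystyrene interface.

T = 13.9 °C

Series thermal resistances, inner to outer:
  R_conv,in = 1/(hA) = 1/(10.2·5.90) = 0.01662 K/W
  R_plate glass = L/(kA) = 0.00181/(0.771·5.90) = 3.979×10^-4 K/W
  R_expanded polystyrene = L/(kA) = 0.00633/(0.0280·5.90) = 0.03832 K/W
  R_borosilicate glass = L/(kA) = 4.18×10^-4/(1.12·5.90) = 6.326×10^-5 K/W
ΣR = 0.01662 + 3.979×10^-4 + 0.03832 + 6.326×10^-5 = 0.05540 K/W
Q = ΔT/ΣR = (21.9 °C − -4.3 °C)/0.05540 = 472.9 W
From the inner boundary to the plate glass/expanded polystyrene interface, ΣR_partial = 0.01702 K/W.
T_interface = T_in − Q·ΣR_partial = 21.9 °C − (472.9)(0.01702) = 13.9 °C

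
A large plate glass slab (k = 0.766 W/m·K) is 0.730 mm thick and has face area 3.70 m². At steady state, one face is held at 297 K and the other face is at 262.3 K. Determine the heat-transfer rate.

Q = 135 kW

Q = kA·ΔT/L = 0.766 × 3.70 × |297 K − 262.3 K| / 7.30×10^-4 = 1.35×10^5 W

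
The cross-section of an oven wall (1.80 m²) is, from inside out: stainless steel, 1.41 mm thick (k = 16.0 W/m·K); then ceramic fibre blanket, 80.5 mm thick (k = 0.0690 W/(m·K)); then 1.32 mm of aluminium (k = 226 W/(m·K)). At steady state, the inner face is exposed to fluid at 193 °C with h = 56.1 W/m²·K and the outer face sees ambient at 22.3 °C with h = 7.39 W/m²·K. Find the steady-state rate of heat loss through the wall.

Q = 233 W

Series thermal resistances, inner to outer:
  R_conv,in = 1/(hA) = 1/(56.1·1.80) = 0.009903 K/W
  R_stainless steel = L/(kA) = 0.00141/(16.0·1.80) = 4.896×10^-5 K/W
  R_ceramic fibre blanket = L/(kA) = 0.0805/(0.0690·1.80) = 0.6481 K/W
  R_aluminium = L/(kA) = 0.00132/(226·1.80) = 3.245×10^-6 K/W
  R_conv,out = 1/(hA) = 1/(7.39·1.80) = 0.07518 K/W
ΣR = 0.009903 + 4.896×10^-5 + 0.6481 + 3.245×10^-6 + 0.07518 = 0.7332 K/W
Q = ΔT/ΣR = (193 °C − 22.3 °C)/0.7332 = 233 W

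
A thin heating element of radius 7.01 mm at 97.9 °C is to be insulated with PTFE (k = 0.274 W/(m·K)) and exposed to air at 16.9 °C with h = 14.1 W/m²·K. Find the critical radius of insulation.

r_cr = 1.94 cm

For a cylinder, r_cr = k_ins/h = 0.274/14.1 = 0.0194 m = 1.94 cm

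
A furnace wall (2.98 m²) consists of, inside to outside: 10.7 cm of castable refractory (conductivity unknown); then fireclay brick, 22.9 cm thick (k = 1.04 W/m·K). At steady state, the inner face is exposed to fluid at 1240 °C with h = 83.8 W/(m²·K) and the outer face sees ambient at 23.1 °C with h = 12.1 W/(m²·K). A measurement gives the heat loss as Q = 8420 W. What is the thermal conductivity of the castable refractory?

ΣR = ΔT/Q = |1240 − 23.1|/8420 = 0.1445 K/W
Known resistances:
  R_conv,in = 1/(hA) = 1/(83.8·2.98) = 0.004004 K/W
  R_fireclay brick = L/(kA) = 0.229/(1.04·2.98) = 0.07389 K/W
  R_conv,out = 1/(hA) = 1/(12.1·2.98) = 0.02773 K/W
R_castable refractory = ΣR − ΣR_known = 0.1445 − 0.1056 = 0.03890 K/W
L/(kA) = 0.03890 ⇒ k = 0.107/(0.03890·2.98) = 0.923 W/m·K

k = 0.923 W/m·K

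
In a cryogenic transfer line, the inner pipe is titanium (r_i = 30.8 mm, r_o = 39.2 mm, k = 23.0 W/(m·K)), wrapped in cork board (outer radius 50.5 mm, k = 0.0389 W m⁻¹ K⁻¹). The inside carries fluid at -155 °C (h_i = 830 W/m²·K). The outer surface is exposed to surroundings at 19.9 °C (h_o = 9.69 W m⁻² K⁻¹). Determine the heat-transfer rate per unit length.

Q' = 128 W/m

Resistance network (inner→outer):
  R'_conv,in = 1/(2πr h) = 1/(2π·0.0308·830) = 0.006226 m·K/W
  R'_titanium = ln(0.0392/0.0308)/(2πk) = 0.2412/(2π·23.0) = 0.001669 m·K/W
  R'_cork board = ln(0.0505/0.0392)/(2πk) = 0.2533/(2π·0.0389) = 1.036 m·K/W
  R'_conv,out = 1/(2πr h) = 1/(2π·0.0505·9.69) = 0.3252 m·K/W
ΣR = 0.006226 + 0.001669 + 1.036 + 0.3252 = 1.369 m·K/W
Q' = ΔT/ΣR = (-155 °C − 19.9 °C)/1.369 = -128 W/m
(Negative Q' ⇒ heat flows inward; heat gain = 128 W/m.)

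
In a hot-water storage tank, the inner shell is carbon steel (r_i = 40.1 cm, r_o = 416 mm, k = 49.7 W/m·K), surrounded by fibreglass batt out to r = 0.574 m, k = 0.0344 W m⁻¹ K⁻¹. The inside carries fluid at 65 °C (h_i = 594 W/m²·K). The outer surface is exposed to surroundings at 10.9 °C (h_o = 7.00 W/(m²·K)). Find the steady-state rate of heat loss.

Series thermal resistances, inner to outer:
  R_conv,in = 1/(4πr²h) = 1/(4π·0.401²·594) = 8.331×10^-4 K/W
  R_carbon steel = (1/0.401 − 1/0.416)/(4πk) = 0.08992/(4π·49.7) = 1.440×10^-4 K/W
  R_fibreglass batt = (1/0.416 − 1/0.574)/(4πk) = 0.6617/(4π·0.0344) = 1.531 K/W
  R_conv,out = 1/(4πr²h) = 1/(4π·0.574²·7.00) = 0.03450 K/W
ΣR = 8.331×10^-4 + 1.440×10^-4 + 1.531 + 0.03450 = 1.566 K/W
Q = ΔT/ΣR = (65 °C − 10.9 °C)/1.566 = 34.5 W

Q = 34.5 W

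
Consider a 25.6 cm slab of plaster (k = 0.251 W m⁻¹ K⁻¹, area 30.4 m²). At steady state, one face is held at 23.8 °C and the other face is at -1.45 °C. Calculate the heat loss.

Q = 753 W

Q = kA·ΔT/L = 0.251 × 30.4 × |23.8 °C − -1.45 °C| / 0.256 = 753 W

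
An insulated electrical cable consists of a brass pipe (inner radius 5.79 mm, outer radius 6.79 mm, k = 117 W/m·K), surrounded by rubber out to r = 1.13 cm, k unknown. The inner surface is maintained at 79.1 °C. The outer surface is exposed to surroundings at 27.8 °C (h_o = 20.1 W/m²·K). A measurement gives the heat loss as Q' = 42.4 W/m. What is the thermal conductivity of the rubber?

k = 0.159 W/m·K

ΣR = ΔT/Q' = |79.1 − 27.8|/42.4 = 1.210 m·K/W
Known resistances:
  R'_brass = ln(0.00679/0.00579)/(2πk) = 0.1593/(2π·117) = 2.167×10^-4 m·K/W
  R'_conv,out = 1/(2πr h) = 1/(2π·0.0113·20.1) = 0.7007 m·K/W
R_rubber = ΣR − ΣR_known = 1.210 − 0.7009 = 0.5091 m·K/W
ln(r₂/r₁)/(2πk) = 0.5091 ⇒ k = 0.5094/(2π·0.5091) = 0.159 W/m·K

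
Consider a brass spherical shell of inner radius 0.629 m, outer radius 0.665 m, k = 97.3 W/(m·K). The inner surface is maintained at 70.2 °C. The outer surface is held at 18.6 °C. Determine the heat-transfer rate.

Q = 4πk·ΔT/(1/r₁ − 1/r₂) = 4π × 97.3 × 51.6 / (1/0.629 − 1/0.665) = 7.33×10^5 W

Q = 733 kW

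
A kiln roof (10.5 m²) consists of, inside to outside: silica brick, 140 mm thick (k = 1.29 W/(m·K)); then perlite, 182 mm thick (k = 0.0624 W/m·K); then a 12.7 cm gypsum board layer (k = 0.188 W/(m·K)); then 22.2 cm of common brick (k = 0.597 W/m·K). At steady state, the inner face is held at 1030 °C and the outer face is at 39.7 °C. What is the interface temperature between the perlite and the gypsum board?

Resistance network (inner→outer):
  R_silica brick = L/(kA) = 0.140/(1.29·10.5) = 0.01034 K/W
  R_perlite = L/(kA) = 0.182/(0.0624·10.5) = 0.2778 K/W
  R_gypsum board = L/(kA) = 0.127/(0.188·10.5) = 0.06434 K/W
  R_common brick = L/(kA) = 0.222/(0.597·10.5) = 0.03542 K/W
ΣR = 0.01034 + 0.2778 + 0.06434 + 0.03542 = 0.3879 K/W
Q = ΔT/ΣR = (1030 °C − 39.7 °C)/0.3879 = 2553 W
From the inner boundary to the perlite/gypsum board interface, ΣR_partial = 0.2881 K/W.
T_interface = T_in − Q·ΣR_partial = 1030 °C − (2553)(0.2881) = 294 °C

T = 294 °C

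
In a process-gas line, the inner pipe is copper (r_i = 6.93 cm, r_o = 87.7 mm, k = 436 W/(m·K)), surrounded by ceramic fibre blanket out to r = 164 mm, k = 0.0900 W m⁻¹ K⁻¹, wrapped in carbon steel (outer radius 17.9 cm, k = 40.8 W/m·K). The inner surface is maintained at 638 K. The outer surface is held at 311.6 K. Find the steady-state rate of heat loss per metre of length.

Q' = 295 W/m

Resistance network (inner→outer):
  R'_copper = ln(0.0877/0.0693)/(2πk) = 0.2355/(2π·436) = 8.596×10^-5 m·K/W
  R'_ceramic fibre blanket = ln(0.164/0.0877)/(2πk) = 0.6259/(2π·0.0900) = 1.107 m·K/W
  R'_carbon steel = ln(0.179/0.164)/(2πk) = 0.08752/(2π·40.8) = 3.414×10^-4 m·K/W
ΣR = 8.596×10^-5 + 1.107 + 3.414×10^-4 = 1.107 m·K/W
Q' = ΔT/ΣR = (638 K − 311.6 K)/1.107 = 295 W/m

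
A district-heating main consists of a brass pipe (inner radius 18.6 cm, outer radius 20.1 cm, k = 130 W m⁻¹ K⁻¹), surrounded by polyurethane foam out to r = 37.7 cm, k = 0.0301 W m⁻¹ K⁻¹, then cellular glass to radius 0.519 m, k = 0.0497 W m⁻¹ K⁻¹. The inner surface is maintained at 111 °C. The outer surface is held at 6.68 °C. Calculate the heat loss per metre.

Treat each layer as a resistance in series:
  R'_brass = ln(0.201/0.186)/(2πk) = 0.07756/(2π·130) = 9.495×10^-5 m·K/W
  R'_polyurethane foam = ln(0.377/0.201)/(2πk) = 0.6289/(2π·0.0301) = 3.326 m·K/W
  R'_cellular glass = ln(0.519/0.377)/(2πk) = 0.3197/(2π·0.0497) = 1.024 m·K/W
ΣR = 9.495×10^-5 + 3.326 + 1.024 = 4.350 m·K/W
Q' = ΔT/ΣR = (111 °C − 6.68 °C)/4.350 = 24.0 W/m

Q' = 24.0 W/m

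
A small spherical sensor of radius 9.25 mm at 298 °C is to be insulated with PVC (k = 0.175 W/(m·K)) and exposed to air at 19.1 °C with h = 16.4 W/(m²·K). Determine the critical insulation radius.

r_cr = 2.13 cm

For a sphere, r_cr = 2k_ins/h = 2·0.175/16.4 = 0.0213 m = 2.13 cm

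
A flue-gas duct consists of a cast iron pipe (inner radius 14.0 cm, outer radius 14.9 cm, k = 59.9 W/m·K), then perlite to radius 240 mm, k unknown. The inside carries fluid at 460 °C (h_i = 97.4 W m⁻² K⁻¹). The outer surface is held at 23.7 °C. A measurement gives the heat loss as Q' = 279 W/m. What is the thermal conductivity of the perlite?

ΣR = ΔT/Q' = |460 − 23.7|/279 = 1.564 m·K/W
Known resistances:
  R'_conv,in = 1/(2πr h) = 1/(2π·0.140·97.4) = 0.01167 m·K/W
  R'_cast iron = ln(0.149/0.140)/(2πk) = 0.06230/(2π·59.9) = 1.655×10^-4 m·K/W
R_perlite = ΣR − ΣR_known = 1.564 − 0.01184 = 1.552 m·K/W
ln(r₂/r₁)/(2πk) = 1.552 ⇒ k = 0.4767/(2π·1.552) = 0.0489 W/m·K

k = 0.0489 W/m·K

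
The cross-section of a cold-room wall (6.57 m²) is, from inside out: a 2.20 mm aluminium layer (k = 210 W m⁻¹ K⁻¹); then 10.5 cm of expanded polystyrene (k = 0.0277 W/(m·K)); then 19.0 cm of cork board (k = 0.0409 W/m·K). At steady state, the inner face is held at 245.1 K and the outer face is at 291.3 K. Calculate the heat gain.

Q = 36.0 W

Treat each layer as a resistance in series:
  R_aluminium = L/(kA) = 0.00220/(210·6.57) = 1.595×10^-6 K/W
  R_expanded polystyrene = L/(kA) = 0.105/(0.0277·6.57) = 0.5770 K/W
  R_cork board = L/(kA) = 0.190/(0.0409·6.57) = 0.7071 K/W
ΣR = 1.595×10^-6 + 0.5770 + 0.7071 = 1.284 K/W
Q = ΔT/ΣR = (245.1 K − 291.3 K)/1.284 = -36.0 W
(Negative Q ⇒ heat flows inward; heat gain = 36.0 W.)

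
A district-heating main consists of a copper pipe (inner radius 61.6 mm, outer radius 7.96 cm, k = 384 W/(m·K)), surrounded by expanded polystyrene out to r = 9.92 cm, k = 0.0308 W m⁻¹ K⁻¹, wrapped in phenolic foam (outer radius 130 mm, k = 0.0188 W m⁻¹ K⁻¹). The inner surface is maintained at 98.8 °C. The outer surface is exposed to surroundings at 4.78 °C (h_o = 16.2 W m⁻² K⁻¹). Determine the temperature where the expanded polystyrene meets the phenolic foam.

Resistance network (inner→outer):
  R'_copper = ln(0.0796/0.0616)/(2πk) = 0.2564/(2π·384) = 1.062×10^-4 m·K/W
  R'_expanded polystyrene = ln(0.0992/0.0796)/(2πk) = 0.2201/(2π·0.0308) = 1.137 m·K/W
  R'_phenolic foam = ln(0.130/0.0992)/(2πk) = 0.2704/(2π·0.0188) = 2.289 m·K/W
  R'_conv,out = 1/(2πr h) = 1/(2π·0.130·16.2) = 0.07557 m·K/W
ΣR = 1.062×10^-4 + 1.137 + 2.289 + 0.07557 = 3.502 m·K/W
Q' = ΔT/ΣR = (98.8 °C − 4.78 °C)/3.502 = 26.85 W/m
From the inner boundary to the expanded polystyrene/phenolic foam interface, ΣR_partial = 1.137 m·K/W.
T_interface = T_in − Q'·ΣR_partial = 98.8 °C − (26.85)(1.137) = 68.3 °C

T = 68.3 °C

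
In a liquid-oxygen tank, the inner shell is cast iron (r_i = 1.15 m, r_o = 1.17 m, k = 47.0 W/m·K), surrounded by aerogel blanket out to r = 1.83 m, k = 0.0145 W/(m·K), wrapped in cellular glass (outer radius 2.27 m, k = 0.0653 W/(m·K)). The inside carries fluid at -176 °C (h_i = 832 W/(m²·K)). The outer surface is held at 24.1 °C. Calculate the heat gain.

Q = 110 W

Treat each layer as a resistance in series:
  R_conv,in = 1/(4πr²h) = 1/(4π·1.15²·832) = 7.232×10^-5 K/W
  R_cast iron = (1/1.15 − 1/1.17)/(4πk) = 0.01486/(4π·47.0) = 2.517×10^-5 K/W
  R_aerogel blanket = (1/1.17 − 1/1.83)/(4πk) = 0.3083/(4π·0.0145) = 1.692 K/W
  R_cellular glass = (1/1.83 − 1/2.27)/(4πk) = 0.1059/(4π·0.0653) = 0.1291 K/W
ΣR = 7.232×10^-5 + 2.517×10^-5 + 1.692 + 0.1291 = 1.821 K/W
Q = ΔT/ΣR = (-176 °C − 24.1 °C)/1.821 = -110 W
(Negative Q ⇒ heat flows inward; heat gain = 110 W.)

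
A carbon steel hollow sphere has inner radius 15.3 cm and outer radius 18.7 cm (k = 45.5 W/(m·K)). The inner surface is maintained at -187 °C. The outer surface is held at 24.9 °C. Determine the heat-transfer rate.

Q = 1.02×10^5 W

Q = 4πk·ΔT/(1/r₁ − 1/r₂) = 4π × 45.5 × 211.9 / (1/0.153 − 1/0.187) = 1.02×10^5 W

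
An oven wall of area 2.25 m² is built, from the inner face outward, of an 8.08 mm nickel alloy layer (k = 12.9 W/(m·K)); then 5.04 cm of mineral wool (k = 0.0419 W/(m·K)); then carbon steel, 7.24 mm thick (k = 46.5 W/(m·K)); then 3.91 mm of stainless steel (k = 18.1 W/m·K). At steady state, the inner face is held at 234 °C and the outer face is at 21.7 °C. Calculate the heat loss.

Q = 397 W

Series thermal resistances, inner to outer:
  R_nickel alloy = L/(kA) = 0.00808/(12.9·2.25) = 2.784×10^-4 K/W
  R_mineral wool = L/(kA) = 0.0504/(0.0419·2.25) = 0.5346 K/W
  R_carbon steel = L/(kA) = 0.00724/(46.5·2.25) = 6.920×10^-5 K/W
  R_stainless steel = L/(kA) = 0.00391/(18.1·2.25) = 9.601×10^-5 K/W
ΣR = 2.784×10^-4 + 0.5346 + 6.920×10^-5 + 9.601×10^-5 = 0.5350 K/W
Q = ΔT/ΣR = (234 °C − 21.7 °C)/0.5350 = 397 W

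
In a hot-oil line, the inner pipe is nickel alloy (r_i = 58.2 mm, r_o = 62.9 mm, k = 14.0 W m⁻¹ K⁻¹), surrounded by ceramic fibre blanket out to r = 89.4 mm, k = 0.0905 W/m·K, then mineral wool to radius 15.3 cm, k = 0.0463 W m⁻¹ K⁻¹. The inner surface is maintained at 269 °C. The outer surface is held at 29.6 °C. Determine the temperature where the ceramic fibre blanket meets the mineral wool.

Treat each layer as a resistance in series:
  R'_nickel alloy = ln(0.0629/0.0582)/(2πk) = 0.07766/(2π·14.0) = 8.829×10^-4 m·K/W
  R'_ceramic fibre blanket = ln(0.0894/0.0629)/(2πk) = 0.3516/(2π·0.0905) = 0.6183 m·K/W
  R'_mineral wool = ln(0.153/0.0894)/(2πk) = 0.5373/(2π·0.0463) = 1.847 m·K/W
ΣR = 8.829×10^-4 + 0.6183 + 1.847 = 2.466 m·K/W
Q' = ΔT/ΣR = (269 °C − 29.6 °C)/2.466 = 97.08 W/m
From the inner boundary to the ceramic fibre blanket/mineral wool interface, ΣR_partial = 0.6192 m·K/W.
T_interface = T_in − Q'·ΣR_partial = 269 °C − (97.08)(0.6192) = 209 °C

T = 209 °C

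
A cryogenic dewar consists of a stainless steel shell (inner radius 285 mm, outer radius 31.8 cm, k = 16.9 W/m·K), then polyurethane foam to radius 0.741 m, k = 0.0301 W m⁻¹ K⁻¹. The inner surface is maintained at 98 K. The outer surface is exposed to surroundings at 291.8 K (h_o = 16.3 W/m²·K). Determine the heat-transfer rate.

Resistance network (inner→outer):
  R_stainless steel = (1/0.285 − 1/0.318)/(4πk) = 0.3641/(4π·16.9) = 0.001715 K/W
  R_polyurethane foam = (1/0.318 − 1/0.741)/(4πk) = 1.795/(4π·0.0301) = 4.746 K/W
  R_conv,out = 1/(4πr²h) = 1/(4π·0.741²·16.3) = 0.008891 K/W
ΣR = 0.001715 + 4.746 + 0.008891 = 4.757 K/W
Q = ΔT/ΣR = (98 K − 291.8 K)/4.757 = -40.7 W
(Negative Q ⇒ heat flows inward; heat gain = 40.7 W.)

Q = 40.7 W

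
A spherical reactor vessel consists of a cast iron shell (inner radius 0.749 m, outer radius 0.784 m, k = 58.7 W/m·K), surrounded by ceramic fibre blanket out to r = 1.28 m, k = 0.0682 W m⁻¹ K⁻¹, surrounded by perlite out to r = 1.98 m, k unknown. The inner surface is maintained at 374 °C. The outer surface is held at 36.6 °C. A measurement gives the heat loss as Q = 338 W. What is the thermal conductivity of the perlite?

ΣR = ΔT/Q = |374 − 36.6|/338 = 0.9982 K/W
Known resistances:
  R_cast iron = (1/0.749 − 1/0.784)/(4πk) = 0.05960/(4π·58.7) = 8.080×10^-5 K/W
  R_ceramic fibre blanket = (1/0.784 − 1/1.28)/(4πk) = 0.4943/(4π·0.0682) = 0.5767 K/W
R_perlite = ΣR − ΣR_known = 0.9982 − 0.5768 = 0.4214 K/W
(1/r₁−1/r₂)/(4πk) = 0.4214 ⇒ k = 0.2762/(4π·0.4214) = 0.0522 W/m·K

k = 0.0522 W/m·K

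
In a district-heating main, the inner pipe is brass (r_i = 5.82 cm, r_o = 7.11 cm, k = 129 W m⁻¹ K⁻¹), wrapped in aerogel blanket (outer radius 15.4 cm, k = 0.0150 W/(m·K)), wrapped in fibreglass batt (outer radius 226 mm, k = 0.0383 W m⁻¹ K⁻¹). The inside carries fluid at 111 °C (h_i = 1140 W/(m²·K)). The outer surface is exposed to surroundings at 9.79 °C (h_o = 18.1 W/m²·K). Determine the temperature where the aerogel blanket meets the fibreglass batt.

T = 26.6 °C

Resistance network (inner→outer):
  R'_conv,in = 1/(2πr h) = 1/(2π·0.0582·1140) = 0.002399 m·K/W
  R'_brass = ln(0.0711/0.0582)/(2πk) = 0.2002/(2π·129) = 2.470×10^-4 m·K/W
  R'_aerogel blanket = ln(0.154/0.0711)/(2πk) = 0.7729/(2π·0.0150) = 8.200 m·K/W
  R'_fibreglass batt = ln(0.226/0.154)/(2πk) = 0.3836/(2π·0.0383) = 1.594 m·K/W
  R'_conv,out = 1/(2πr h) = 1/(2π·0.226·18.1) = 0.03891 m·K/W
ΣR = 0.002399 + 2.470×10^-4 + 8.200 + 1.594 + 0.03891 = 9.836 m·K/W
Q' = ΔT/ΣR = (111 °C − 9.79 °C)/9.836 = 10.29 W/m
From the inner boundary to the aerogel blanket/fibreglass batt interface, ΣR_partial = 8.203 m·K/W.
T_interface = T_in − Q'·ΣR_partial = 111 °C − (10.29)(8.203) = 26.6 °C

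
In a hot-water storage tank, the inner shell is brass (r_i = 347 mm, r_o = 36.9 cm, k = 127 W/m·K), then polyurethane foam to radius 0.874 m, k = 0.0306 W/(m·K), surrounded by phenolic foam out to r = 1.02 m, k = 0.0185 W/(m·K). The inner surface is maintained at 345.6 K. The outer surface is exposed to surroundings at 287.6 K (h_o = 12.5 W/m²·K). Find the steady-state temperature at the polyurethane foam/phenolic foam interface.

T = 296.2 K

Series thermal resistances, inner to outer:
  R_brass = (1/0.347 − 1/0.369)/(4πk) = 0.1718/(4π·127) = 1.077×10^-4 K/W
  R_polyurethane foam = (1/0.369 − 1/0.874)/(4πk) = 1.566/(4π·0.0306) = 4.072 K/W
  R_phenolic foam = (1/0.874 − 1/1.02)/(4πk) = 0.1638/(4π·0.0185) = 0.7045 K/W
  R_conv,out = 1/(4πr²h) = 1/(4π·1.02²·12.5) = 0.006119 K/W
ΣR = 1.077×10^-4 + 4.072 + 0.7045 + 0.006119 = 4.783 K/W
Q = ΔT/ΣR = (345.6 K − 287.6 K)/4.783 = 12.13 W
From the inner boundary to the polyurethane foam/phenolic foam interface, ΣR_partial = 4.072 K/W.
T_interface = T_in − Q·ΣR_partial = 345.6 K − (12.13)(4.072) = 296.2 K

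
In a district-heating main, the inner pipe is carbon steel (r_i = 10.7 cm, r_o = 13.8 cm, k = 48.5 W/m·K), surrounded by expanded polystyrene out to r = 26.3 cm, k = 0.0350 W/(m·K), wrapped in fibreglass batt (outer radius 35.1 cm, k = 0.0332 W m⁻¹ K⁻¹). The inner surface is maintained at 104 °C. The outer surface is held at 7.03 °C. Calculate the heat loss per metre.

Q' = 22.5 W/m

Resistance network (inner→outer):
  R'_carbon steel = ln(0.138/0.107)/(2πk) = 0.2544/(2π·48.5) = 8.349×10^-4 m·K/W
  R'_expanded polystyrene = ln(0.263/0.138)/(2πk) = 0.6449/(2π·0.0350) = 2.933 m·K/W
  R'_fibreglass batt = ln(0.351/0.263)/(2πk) = 0.2886/(2π·0.0332) = 1.384 m·K/W
ΣR = 8.349×10^-4 + 2.933 + 1.384 = 4.318 m·K/W
Q' = ΔT/ΣR = (104 °C − 7.03 °C)/4.318 = 22.5 W/m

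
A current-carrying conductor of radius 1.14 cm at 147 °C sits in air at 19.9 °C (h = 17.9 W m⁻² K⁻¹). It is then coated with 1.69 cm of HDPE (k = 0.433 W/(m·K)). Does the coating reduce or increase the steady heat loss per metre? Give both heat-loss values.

increases: 163 → 196 W/m

Critical radius for a cylinder: r_cr = k/h = 0.0242 m = 2.42 cm.
Outer radius after coating: r₂ = 0.0114 + 0.0169 = 0.0283 m.
r₁ < r_cr < r₂: heat loss rises to a maximum at r_cr then falls. Whether the coating helps depends on whether Q(r₂) has dropped back below Q(r₁).
Bare: R = 1/(2πr₁h) = 0.7799 m·K/W; Q = 127.1/0.7799 = 163 W/m.
Coated: R = R_cond + R_conv = 0.6484 m·K/W; Q = 127.1/0.6484 = 196 W/m.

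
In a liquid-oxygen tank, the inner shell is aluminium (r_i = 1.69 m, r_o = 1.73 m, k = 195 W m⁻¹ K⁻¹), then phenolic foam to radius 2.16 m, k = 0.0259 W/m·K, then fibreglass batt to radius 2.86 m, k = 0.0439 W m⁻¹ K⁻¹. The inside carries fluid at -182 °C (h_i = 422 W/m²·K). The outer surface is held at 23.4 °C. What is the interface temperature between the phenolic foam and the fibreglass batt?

Resistance network (inner→outer):
  R_conv,in = 1/(4πr²h) = 1/(4π·1.69²·422) = 6.602×10^-5 K/W
  R_aluminium = (1/1.69 − 1/1.73)/(4πk) = 0.01368/(4π·195) = 5.583×10^-6 K/W
  R_phenolic foam = (1/1.73 − 1/2.16)/(4πk) = 0.1151/(4π·0.0259) = 0.3536 K/W
  R_fibreglass batt = (1/2.16 − 1/2.86)/(4πk) = 0.1133/(4π·0.0439) = 0.2054 K/W
ΣR = 6.602×10^-5 + 5.583×10^-6 + 0.3536 + 0.2054 = 0.5591 K/W
Q = ΔT/ΣR = (-182 °C − 23.4 °C)/0.5591 = -367.4 W
From the inner boundary to the phenolic foam/fibreglass batt interface, ΣR_partial = 0.3537 K/W.
T_interface = T_in − Q·ΣR_partial = -182 °C − (-367.4)(0.3537) = -52.1 °C

T = -52.1 °C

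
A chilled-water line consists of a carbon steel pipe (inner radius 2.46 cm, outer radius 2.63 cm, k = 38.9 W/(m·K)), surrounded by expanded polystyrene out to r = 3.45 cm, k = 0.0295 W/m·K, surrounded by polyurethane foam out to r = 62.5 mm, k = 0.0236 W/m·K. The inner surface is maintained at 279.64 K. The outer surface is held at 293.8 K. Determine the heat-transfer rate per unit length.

Q' = 2.59 W/m

Treat each layer as a resistance in series:
  R'_carbon steel = ln(0.0263/0.0246)/(2πk) = 0.06682/(2π·38.9) = 2.734×10^-4 m·K/W
  R'_expanded polystyrene = ln(0.0345/0.0263)/(2πk) = 0.2714/(2π·0.0295) = 1.464 m·K/W
  R'_polyurethane foam = ln(0.0625/0.0345)/(2πk) = 0.5942/(2π·0.0236) = 4.007 m·K/W
ΣR = 2.734×10^-4 + 1.464 + 4.007 = 5.471 m·K/W
Q' = ΔT/ΣR = (279.64 K − 293.8 K)/5.471 = -2.59 W/m
(Negative Q' ⇒ heat flows inward; heat gain = 2.59 W/m.)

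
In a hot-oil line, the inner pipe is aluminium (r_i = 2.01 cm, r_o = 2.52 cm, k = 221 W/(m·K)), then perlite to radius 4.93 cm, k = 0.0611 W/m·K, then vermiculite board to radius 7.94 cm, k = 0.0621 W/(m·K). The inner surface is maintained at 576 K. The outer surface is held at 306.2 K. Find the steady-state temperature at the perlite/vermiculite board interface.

T = 417 K

Series thermal resistances, inner to outer:
  R'_aluminium = ln(0.0252/0.0201)/(2πk) = 0.2261/(2π·221) = 1.628×10^-4 m·K/W
  R'_perlite = ln(0.0493/0.0252)/(2πk) = 0.6711/(2π·0.0611) = 1.748 m·K/W
  R'_vermiculite board = ln(0.0794/0.0493)/(2πk) = 0.4766/(2π·0.0621) = 1.221 m·K/W
ΣR = 1.628×10^-4 + 1.748 + 1.221 = 2.969 m·K/W
Q' = ΔT/ΣR = (576 K − 306.2 K)/2.969 = 90.87 W/m
From the inner boundary to the perlite/vermiculite board interface, ΣR_partial = 1.748 m·K/W.
T_interface = T_in − Q'·ΣR_partial = 576 K − (90.87)(1.748) = 417 K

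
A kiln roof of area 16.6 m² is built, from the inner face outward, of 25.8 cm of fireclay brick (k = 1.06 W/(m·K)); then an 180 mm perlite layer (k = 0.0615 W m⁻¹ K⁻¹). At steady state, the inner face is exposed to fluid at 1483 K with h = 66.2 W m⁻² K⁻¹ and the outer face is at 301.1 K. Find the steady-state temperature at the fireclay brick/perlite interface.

T = 1387 K

Series thermal resistances, inner to outer:
  R_conv,in = 1/(hA) = 1/(66.2·16.6) = 9.100×10^-4 K/W
  R_fireclay brick = L/(kA) = 0.258/(1.06·16.6) = 0.01466 K/W
  R_perlite = L/(kA) = 0.180/(0.0615·16.6) = 0.1763 K/W
ΣR = 9.100×10^-4 + 0.01466 + 0.1763 = 0.1919 K/W
Q = ΔT/ΣR = (1483 K − 301.1 K)/0.1919 = 6159 W
From the inner boundary to the fireclay brick/perlite interface, ΣR_partial = 0.01557 K/W.
T_interface = T_in − Q·ΣR_partial = 1483 K − (6159)(0.01557) = 1387 K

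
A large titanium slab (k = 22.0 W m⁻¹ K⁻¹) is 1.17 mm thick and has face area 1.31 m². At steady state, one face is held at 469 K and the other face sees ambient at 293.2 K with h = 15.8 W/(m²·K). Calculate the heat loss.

Treat each layer as a resistance in series:
  R_titanium = L/(kA) = 0.00117/(22.0·1.31) = 4.060×10^-5 K/W
  R_conv,out = 1/(hA) = 1/(15.8·1.31) = 0.04831 K/W
ΣR = 4.060×10^-5 + 0.04831 = 0.04835 K/W
Q = ΔT/ΣR = (469 K − 293.2 K)/0.04835 = 3640 W

Q = 3.64 kW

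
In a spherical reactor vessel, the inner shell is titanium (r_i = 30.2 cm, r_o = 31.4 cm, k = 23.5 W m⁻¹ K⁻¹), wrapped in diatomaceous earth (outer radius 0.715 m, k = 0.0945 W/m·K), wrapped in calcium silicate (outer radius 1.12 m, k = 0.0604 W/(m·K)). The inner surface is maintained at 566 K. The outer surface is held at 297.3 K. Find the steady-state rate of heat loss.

Series thermal resistances, inner to outer:
  R_titanium = (1/0.302 − 1/0.314)/(4πk) = 0.1265/(4π·23.5) = 4.285×10^-4 K/W
  R_diatomaceous earth = (1/0.314 − 1/0.715)/(4πk) = 1.786/(4π·0.0945) = 1.504 K/W
  R_calcium silicate = (1/0.715 − 1/1.12)/(4πk) = 0.5057/(4π·0.0604) = 0.6663 K/W
ΣR = 4.285×10^-4 + 1.504 + 0.6663 = 2.171 K/W
Q = ΔT/ΣR = (566 K − 297.3 K)/2.171 = 124 W

Q = 124 W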